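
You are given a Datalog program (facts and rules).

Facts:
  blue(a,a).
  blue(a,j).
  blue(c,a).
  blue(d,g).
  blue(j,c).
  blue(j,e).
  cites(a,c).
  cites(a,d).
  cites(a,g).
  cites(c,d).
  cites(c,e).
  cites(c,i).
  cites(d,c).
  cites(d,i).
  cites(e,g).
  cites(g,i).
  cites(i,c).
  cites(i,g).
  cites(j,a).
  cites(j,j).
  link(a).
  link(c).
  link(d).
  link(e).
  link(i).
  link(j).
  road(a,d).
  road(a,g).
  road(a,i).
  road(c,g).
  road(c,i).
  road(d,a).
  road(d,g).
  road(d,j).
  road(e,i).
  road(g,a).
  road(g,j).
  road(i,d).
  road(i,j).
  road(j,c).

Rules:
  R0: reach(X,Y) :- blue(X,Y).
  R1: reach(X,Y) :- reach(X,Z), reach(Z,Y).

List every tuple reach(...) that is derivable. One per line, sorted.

reach(a,a)
reach(a,c)
reach(a,e)
reach(a,j)
reach(c,a)
reach(c,c)
reach(c,e)
reach(c,j)
reach(d,g)
reach(j,a)
reach(j,c)
reach(j,e)
reach(j,j)

round 1: derive reach(a,a) via R0 from blue(a,a)
round 1: derive reach(a,j) via R0 from blue(a,j)
round 1: derive reach(c,a) via R0 from blue(c,a)
round 1: derive reach(d,g) via R0 from blue(d,g)
round 1: derive reach(j,c) via R0 from blue(j,c)
round 1: derive reach(j,e) via R0 from blue(j,e)
round 2: derive reach(a,c) via R1 from reach(a,j), reach(j,c)
round 2: derive reach(a,e) via R1 from reach(a,j), reach(j,e)
round 2: derive reach(c,j) via R1 from reach(c,a), reach(a,j)
round 2: derive reach(j,a) via R1 from reach(j,c), reach(c,a)
round 3: derive reach(c,c) via R1 from reach(c,a), reach(a,c)
round 3: derive reach(c,e) via R1 from reach(c,a), reach(a,e)
round 3: derive reach(j,j) via R1 from reach(j,a), reach(a,j)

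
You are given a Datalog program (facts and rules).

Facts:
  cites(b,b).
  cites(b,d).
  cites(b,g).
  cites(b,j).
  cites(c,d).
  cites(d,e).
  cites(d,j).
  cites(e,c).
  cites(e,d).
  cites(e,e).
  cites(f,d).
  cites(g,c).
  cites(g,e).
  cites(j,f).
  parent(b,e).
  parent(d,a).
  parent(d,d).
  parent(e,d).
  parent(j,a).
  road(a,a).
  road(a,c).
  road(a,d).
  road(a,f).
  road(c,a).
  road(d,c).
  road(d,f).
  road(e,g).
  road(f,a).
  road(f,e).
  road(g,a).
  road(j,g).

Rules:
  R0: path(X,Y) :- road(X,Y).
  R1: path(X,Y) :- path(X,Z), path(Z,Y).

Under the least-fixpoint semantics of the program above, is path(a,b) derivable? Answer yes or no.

no

round 1: derive path(a,a) via R0 from road(a,a)
round 1: derive path(a,c) via R0 from road(a,c)
round 1: derive path(a,d) via R0 from road(a,d)
round 1: derive path(a,f) via R0 from road(a,f)
round 1: derive path(c,a) via R0 from road(c,a)
round 1: derive path(d,c) via R0 from road(d,c)
round 1: derive path(d,f) via R0 from road(d,f)
round 1: derive path(e,g) via R0 from road(e,g)
round 1: derive path(f,a) via R0 from road(f,a)
round 1: derive path(f,e) via R0 from road(f,e)
round 1: derive path(g,a) via R0 from road(g,a)
round 1: derive path(j,g) via R0 from road(j,g)
round 2: derive path(a,e) via R1 from path(a,f), path(f,e)
round 2: derive path(c,c) via R1 from path(c,a), path(a,c)
round 2: derive path(c,d) via R1 from path(c,a), path(a,d)
round 2: derive path(c,f) via R1 from path(c,a), path(a,f)
round 2: derive path(d,a) via R1 from path(d,c), path(c,a)
round 2: derive path(d,e) via R1 from path(d,f), path(f,e)
round 2: derive path(e,a) via R1 from path(e,g), path(g,a)
round 2: derive path(f,c) via R1 from path(f,a), path(a,c)
round 2: derive path(f,d) via R1 from path(f,a), path(a,d)
round 2: derive path(f,f) via R1 from path(f,a), path(a,f)
round 2: derive path(f,g) via R1 from path(f,e), path(e,g)
round 2: derive path(g,c) via R1 from path(g,a), path(a,c)
round 2: derive path(g,d) via R1 from path(g,a), path(a,d)
round 2: derive path(g,f) via R1 from path(g,a), path(a,f)
round 2: derive path(j,a) via R1 from path(j,g), path(g,a)
round 3: derive path(a,g) via R1 from path(a,e), path(e,g)
round 3: derive path(c,e) via R1 from path(c,a), path(a,e)
round 3: derive path(c,g) via R1 from path(c,f), path(f,g)
round 3: derive path(d,d) via R1 from path(d,a), path(a,d)
round 3: derive path(d,g) via R1 from path(d,e), path(e,g)
round 3: derive path(e,c) via R1 from path(e,a), path(a,c)
round 3: derive path(e,d) via R1 from path(e,a), path(a,d)
round 3: derive path(e,e) via R1 from path(e,a), path(a,e)
round 3: derive path(e,f) via R1 from path(e,a), path(a,f)
round 3: derive path(g,e) via R1 from path(g,a), path(a,e)
round 3: derive path(g,g) via R1 from path(g,f), path(f,g)
round 3: derive path(j,c) via R1 from path(j,a), path(a,c)
round 3: derive path(j,d) via R1 from path(j,a), path(a,d)
round 3: derive path(j,e) via R1 from path(j,a), path(a,e)
round 3: derive path(j,f) via R1 from path(j,a), path(a,f)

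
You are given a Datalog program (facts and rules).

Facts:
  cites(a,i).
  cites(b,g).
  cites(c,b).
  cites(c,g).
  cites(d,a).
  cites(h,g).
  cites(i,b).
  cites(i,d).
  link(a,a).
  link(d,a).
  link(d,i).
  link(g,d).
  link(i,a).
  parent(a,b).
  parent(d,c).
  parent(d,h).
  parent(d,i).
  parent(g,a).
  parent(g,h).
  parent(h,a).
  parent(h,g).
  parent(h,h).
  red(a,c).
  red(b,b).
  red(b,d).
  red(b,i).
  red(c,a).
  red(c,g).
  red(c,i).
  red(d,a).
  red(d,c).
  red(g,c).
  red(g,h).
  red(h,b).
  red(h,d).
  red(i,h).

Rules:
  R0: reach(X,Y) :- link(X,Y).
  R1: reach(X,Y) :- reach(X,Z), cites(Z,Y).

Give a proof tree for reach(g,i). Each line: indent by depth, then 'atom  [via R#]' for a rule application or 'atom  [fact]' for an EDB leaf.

reach(g,i)  [via R1]
  reach(g,a)  [via R1]
    reach(g,d)  [via R0]
      link(g,d)  [fact]
    cites(d,a)  [fact]
  cites(a,i)  [fact]

round 1: derive reach(a,a) via R0 from link(a,a)
round 1: derive reach(d,a) via R0 from link(d,a)
round 1: derive reach(d,i) via R0 from link(d,i)
round 1: derive reach(g,d) via R0 from link(g,d)
round 1: derive reach(i,a) via R0 from link(i,a)
round 2: derive reach(a,i) via R1 from reach(a,a), cites(a,i)
round 2: derive reach(d,b) via R1 from reach(d,i), cites(i,b)
round 2: derive reach(d,d) via R1 from reach(d,i), cites(i,d)
round 2: derive reach(g,a) via R1 from reach(g,d), cites(d,a)
round 2: derive reach(i,i) via R1 from reach(i,a), cites(a,i)
round 3: derive reach(a,b) via R1 from reach(a,i), cites(i,b)
round 3: derive reach(a,d) via R1 from reach(a,i), cites(i,d)
round 3: derive reach(d,g) via R1 from reach(d,b), cites(b,g)
round 3: derive reach(g,i) via R1 from reach(g,a), cites(a,i)
round 3: derive reach(i,b) via R1 from reach(i,i), cites(i,b)
round 3: derive reach(i,d) via R1 from reach(i,i), cites(i,d)
round 4: derive reach(a,g) via R1 from reach(a,b), cites(b,g)
round 4: derive reach(g,b) via R1 from reach(g,i), cites(i,b)
round 4: derive reach(i,g) via R1 from reach(i,b), cites(b,g)
round 5: derive reach(g,g) via R1 from reach(g,b), cites(b,g)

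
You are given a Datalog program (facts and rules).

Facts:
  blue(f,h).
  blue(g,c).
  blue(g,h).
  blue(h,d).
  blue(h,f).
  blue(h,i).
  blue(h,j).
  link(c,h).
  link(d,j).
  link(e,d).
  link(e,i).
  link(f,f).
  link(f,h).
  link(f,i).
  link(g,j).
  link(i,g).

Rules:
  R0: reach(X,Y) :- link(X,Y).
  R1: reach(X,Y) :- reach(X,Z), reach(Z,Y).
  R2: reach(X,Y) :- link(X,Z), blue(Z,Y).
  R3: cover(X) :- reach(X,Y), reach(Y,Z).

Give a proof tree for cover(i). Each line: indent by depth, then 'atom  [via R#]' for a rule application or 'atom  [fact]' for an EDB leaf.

cover(i)  [via R3]
  reach(i,c)  [via R2]
    link(i,g)  [fact]
    blue(g,c)  [fact]
  reach(c,d)  [via R2]
    link(c,h)  [fact]
    blue(h,d)  [fact]

round 1: derive reach(c,h) via R0 from link(c,h)
round 1: derive reach(d,j) via R0 from link(d,j)
round 1: derive reach(e,d) via R0 from link(e,d)
round 1: derive reach(e,i) via R0 from link(e,i)
round 1: derive reach(f,f) via R0 from link(f,f)
round 1: derive reach(f,h) via R0 from link(f,h)
round 1: derive reach(f,i) via R0 from link(f,i)
round 1: derive reach(g,j) via R0 from link(g,j)
round 1: derive reach(i,g) via R0 from link(i,g)
round 1: derive reach(c,d) via R2 from link(c,h), blue(h,d)
round 1: derive reach(c,f) via R2 from link(c,h), blue(h,f)
round 1: derive reach(c,i) via R2 from link(c,h), blue(h,i)
round 1: derive reach(c,j) via R2 from link(c,h), blue(h,j)
round 1: derive reach(f,d) via R2 from link(f,h), blue(h,d)
round 1: derive reach(f,j) via R2 from link(f,h), blue(h,j)
round 1: derive reach(i,c) via R2 from link(i,g), blue(g,c)
round 1: derive reach(i,h) via R2 from link(i,g), blue(g,h)
round 2: derive reach(c,c) via R1 from reach(c,i), reach(i,c)
round 2: derive reach(c,g) via R1 from reach(c,i), reach(i,g)
round 2: derive reach(e,c) via R1 from reach(e,i), reach(i,c)
round 2: derive reach(e,g) via R1 from reach(e,i), reach(i,g)
round 2: derive reach(e,h) via R1 from reach(e,i), reach(i,h)
round 2: derive reach(e,j) via R1 from reach(e,d), reach(d,j)
round 2: derive reach(f,c) via R1 from reach(f,i), reach(i,c)
round 2: derive reach(f,g) via R1 from reach(f,i), reach(i,g)
round 2: derive reach(i,d) via R1 from reach(i,c), reach(c,d)
round 2: derive reach(i,f) via R1 from reach(i,c), reach(c,f)
round 2: derive reach(i,i) via R1 from reach(i,c), reach(c,i)
round 2: derive reach(i,j) via R1 from reach(i,c), reach(c,j)
round 2: derive cover(c) via R3 from reach(c,d), reach(d,j)
round 2: derive cover(e) via R3 from reach(e,d), reach(d,j)
round 2: derive cover(f) via R3 from reach(f,d), reach(d,j)
round 2: derive cover(i) via R3 from reach(i,c), reach(c,d)
round 3: derive reach(e,f) via R1 from reach(e,c), reach(c,f)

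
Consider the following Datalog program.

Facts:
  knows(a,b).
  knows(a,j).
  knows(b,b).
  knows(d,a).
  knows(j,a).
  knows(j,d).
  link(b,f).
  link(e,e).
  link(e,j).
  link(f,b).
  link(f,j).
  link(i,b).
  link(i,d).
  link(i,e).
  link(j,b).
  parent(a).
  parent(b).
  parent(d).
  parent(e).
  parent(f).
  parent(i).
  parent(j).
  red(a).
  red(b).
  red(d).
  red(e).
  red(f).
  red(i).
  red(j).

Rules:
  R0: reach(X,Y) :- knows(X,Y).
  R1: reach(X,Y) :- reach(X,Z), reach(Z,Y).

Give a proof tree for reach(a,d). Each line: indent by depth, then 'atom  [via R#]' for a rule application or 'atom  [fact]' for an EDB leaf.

round 1: derive reach(a,b) via R0 from knows(a,b)
round 1: derive reach(a,j) via R0 from knows(a,j)
round 1: derive reach(b,b) via R0 from knows(b,b)
round 1: derive reach(d,a) via R0 from knows(d,a)
round 1: derive reach(j,a) via R0 from knows(j,a)
round 1: derive reach(j,d) via R0 from knows(j,d)
round 2: derive reach(a,a) via R1 from reach(a,j), reach(j,a)
round 2: derive reach(a,d) via R1 from reach(a,j), reach(j,d)
round 2: derive reach(d,b) via R1 from reach(d,a), reach(a,b)
round 2: derive reach(d,j) via R1 from reach(d,a), reach(a,j)
round 2: derive reach(j,b) via R1 from reach(j,a), reach(a,b)
round 2: derive reach(j,j) via R1 from reach(j,a), reach(a,j)
round 3: derive reach(d,d) via R1 from reach(d,a), reach(a,d)

reach(a,d)  [via R1]
  reach(a,j)  [via R0]
    knows(a,j)  [fact]
  reach(j,d)  [via R0]
    knows(j,d)  [fact]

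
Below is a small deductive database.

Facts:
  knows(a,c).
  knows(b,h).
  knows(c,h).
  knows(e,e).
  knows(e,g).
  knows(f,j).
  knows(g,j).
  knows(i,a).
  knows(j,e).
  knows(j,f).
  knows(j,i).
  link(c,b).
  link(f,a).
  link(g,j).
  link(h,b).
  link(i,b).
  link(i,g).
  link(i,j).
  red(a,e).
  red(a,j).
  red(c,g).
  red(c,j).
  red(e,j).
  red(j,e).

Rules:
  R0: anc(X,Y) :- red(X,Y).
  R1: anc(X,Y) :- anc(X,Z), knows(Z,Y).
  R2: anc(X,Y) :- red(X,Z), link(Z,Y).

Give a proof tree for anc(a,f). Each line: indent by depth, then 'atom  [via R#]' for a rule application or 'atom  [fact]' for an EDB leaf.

anc(a,f)  [via R1]
  anc(a,j)  [via R0]
    red(a,j)  [fact]
  knows(j,f)  [fact]

round 1: derive anc(a,e) via R0 from red(a,e)
round 1: derive anc(a,j) via R0 from red(a,j)
round 1: derive anc(c,g) via R0 from red(c,g)
round 1: derive anc(c,j) via R0 from red(c,j)
round 1: derive anc(e,j) via R0 from red(e,j)
round 1: derive anc(j,e) via R0 from red(j,e)
round 2: derive anc(a,f) via R1 from anc(a,j), knows(j,f)
round 2: derive anc(a,g) via R1 from anc(a,e), knows(e,g)
round 2: derive anc(a,i) via R1 from anc(a,j), knows(j,i)
round 2: derive anc(c,e) via R1 from anc(c,j), knows(j,e)
round 2: derive anc(c,f) via R1 from anc(c,j), knows(j,f)
round 2: derive anc(c,i) via R1 from anc(c,j), knows(j,i)
round 2: derive anc(e,e) via R1 from anc(e,j), knows(j,e)
round 2: derive anc(e,f) via R1 from anc(e,j), knows(j,f)
round 2: derive anc(e,i) via R1 from anc(e,j), knows(j,i)
round 2: derive anc(j,g) via R1 from anc(j,e), knows(e,g)
round 3: derive anc(a,a) via R1 from anc(a,i), knows(i,a)
round 3: derive anc(c,a) via R1 from anc(c,i), knows(i,a)
round 3: derive anc(e,a) via R1 from anc(e,i), knows(i,a)
round 3: derive anc(e,g) via R1 from anc(e,e), knows(e,g)
round 3: derive anc(j,j) via R1 from anc(j,g), knows(g,j)
round 4: derive anc(a,c) via R1 from anc(a,a), knows(a,c)
round 4: derive anc(c,c) via R1 from anc(c,a), knows(a,c)
round 4: derive anc(e,c) via R1 from anc(e,a), knows(a,c)
round 4: derive anc(j,f) via R1 from anc(j,j), knows(j,f)
round 4: derive anc(j,i) via R1 from anc(j,j), knows(j,i)
round 5: derive anc(a,h) via R1 from anc(a,c), knows(c,h)
round 5: derive anc(c,h) via R1 from anc(c,c), knows(c,h)
round 5: derive anc(e,h) via R1 from anc(e,c), knows(c,h)
round 5: derive anc(j,a) via R1 from anc(j,i), knows(i,a)
round 6: derive anc(j,c) via R1 from anc(j,a), knows(a,c)
round 7: derive anc(j,h) via R1 from anc(j,c), knows(c,h)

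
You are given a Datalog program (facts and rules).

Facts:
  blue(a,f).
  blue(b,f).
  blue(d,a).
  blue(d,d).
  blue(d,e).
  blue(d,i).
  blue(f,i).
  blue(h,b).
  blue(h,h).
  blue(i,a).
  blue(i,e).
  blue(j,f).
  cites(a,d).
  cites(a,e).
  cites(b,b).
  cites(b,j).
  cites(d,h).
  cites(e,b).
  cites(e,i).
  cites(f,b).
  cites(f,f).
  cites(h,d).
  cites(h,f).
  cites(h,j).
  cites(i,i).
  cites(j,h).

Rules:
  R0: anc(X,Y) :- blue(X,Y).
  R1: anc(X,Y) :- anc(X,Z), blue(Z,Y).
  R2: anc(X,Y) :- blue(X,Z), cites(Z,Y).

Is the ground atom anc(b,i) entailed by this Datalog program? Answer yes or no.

round 1: derive anc(a,f) via R0 from blue(a,f)
round 1: derive anc(b,f) via R0 from blue(b,f)
round 1: derive anc(d,a) via R0 from blue(d,a)
round 1: derive anc(d,d) via R0 from blue(d,d)
round 1: derive anc(d,e) via R0 from blue(d,e)
round 1: derive anc(d,i) via R0 from blue(d,i)
round 1: derive anc(f,i) via R0 from blue(f,i)
round 1: derive anc(h,b) via R0 from blue(h,b)
round 1: derive anc(h,h) via R0 from blue(h,h)
round 1: derive anc(i,a) via R0 from blue(i,a)
round 1: derive anc(i,e) via R0 from blue(i,e)
round 1: derive anc(j,f) via R0 from blue(j,f)
round 1: derive anc(a,b) via R2 from blue(a,f), cites(f,b)
round 1: derive anc(b,b) via R2 from blue(b,f), cites(f,b)
round 1: derive anc(d,b) via R2 from blue(d,e), cites(e,b)
round 1: derive anc(d,h) via R2 from blue(d,d), cites(d,h)
round 1: derive anc(h,d) via R2 from blue(h,h), cites(h,d)
round 1: derive anc(h,f) via R2 from blue(h,h), cites(h,f)
round 1: derive anc(h,j) via R2 from blue(h,b), cites(b,j)
round 1: derive anc(i,b) via R2 from blue(i,e), cites(e,b)
round 1: derive anc(i,d) via R2 from blue(i,a), cites(a,d)
round 1: derive anc(i,i) via R2 from blue(i,e), cites(e,i)
round 1: derive anc(j,b) via R2 from blue(j,f), cites(f,b)
round 2: derive anc(a,i) via R1 from anc(a,f), blue(f,i)
round 2: derive anc(b,i) via R1 from anc(b,f), blue(f,i)
round 2: derive anc(d,f) via R1 from anc(d,a), blue(a,f)
round 2: derive anc(f,a) via R1 from anc(f,i), blue(i,a)
round 2: derive anc(f,e) via R1 from anc(f,i), blue(i,e)
round 2: derive anc(h,a) via R1 from anc(h,d), blue(d,a)
round 2: derive anc(h,e) via R1 from anc(h,d), blue(d,e)
round 2: derive anc(h,i) via R1 from anc(h,d), blue(d,i)
round 2: derive anc(i,f) via R1 from anc(i,a), blue(a,f)
round 2: derive anc(j,i) via R1 from anc(j,f), blue(f,i)
round 3: derive anc(a,a) via R1 from anc(a,i), blue(i,a)
round 3: derive anc(a,e) via R1 from anc(a,i), blue(i,e)
round 3: derive anc(b,a) via R1 from anc(b,i), blue(i,a)
round 3: derive anc(b,e) via R1 from anc(b,i), blue(i,e)
round 3: derive anc(f,f) via R1 from anc(f,a), blue(a,f)
round 3: derive anc(j,a) via R1 from anc(j,i), blue(i,a)
round 3: derive anc(j,e) via R1 from anc(j,i), blue(i,e)

yes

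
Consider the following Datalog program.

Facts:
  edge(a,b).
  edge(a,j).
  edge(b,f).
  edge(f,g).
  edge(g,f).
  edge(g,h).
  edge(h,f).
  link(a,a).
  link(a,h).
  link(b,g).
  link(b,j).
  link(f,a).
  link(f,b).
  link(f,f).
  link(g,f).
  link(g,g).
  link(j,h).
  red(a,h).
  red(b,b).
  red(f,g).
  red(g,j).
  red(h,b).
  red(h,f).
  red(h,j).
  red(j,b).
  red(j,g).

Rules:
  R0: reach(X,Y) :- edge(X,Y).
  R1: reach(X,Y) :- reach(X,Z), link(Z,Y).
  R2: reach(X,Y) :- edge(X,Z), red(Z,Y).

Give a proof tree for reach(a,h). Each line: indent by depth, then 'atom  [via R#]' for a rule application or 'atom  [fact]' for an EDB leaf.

round 1: derive reach(a,b) via R0 from edge(a,b)
round 1: derive reach(a,j) via R0 from edge(a,j)
round 1: derive reach(b,f) via R0 from edge(b,f)
round 1: derive reach(f,g) via R0 from edge(f,g)
round 1: derive reach(g,f) via R0 from edge(g,f)
round 1: derive reach(g,h) via R0 from edge(g,h)
round 1: derive reach(h,f) via R0 from edge(h,f)
round 1: derive reach(a,g) via R2 from edge(a,j), red(j,g)
round 1: derive reach(b,g) via R2 from edge(b,f), red(f,g)
round 1: derive reach(f,j) via R2 from edge(f,g), red(g,j)
round 1: derive reach(g,b) via R2 from edge(g,h), red(h,b)
round 1: derive reach(g,g) via R2 from edge(g,f), red(f,g)
round 1: derive reach(g,j) via R2 from edge(g,h), red(h,j)
round 1: derive reach(h,g) via R2 from edge(h,f), red(f,g)
round 2: derive reach(a,f) via R1 from reach(a,g), link(g,f)
round 2: derive reach(a,h) via R1 from reach(a,j), link(j,h)
round 2: derive reach(b,a) via R1 from reach(b,f), link(f,a)
round 2: derive reach(b,b) via R1 from reach(b,f), link(f,b)
round 2: derive reach(f,f) via R1 from reach(f,g), link(g,f)
round 2: derive reach(f,h) via R1 from reach(f,j), link(j,h)
round 2: derive reach(g,a) via R1 from reach(g,f), link(f,a)
round 2: derive reach(h,a) via R1 from reach(h,f), link(f,a)
round 2: derive reach(h,b) via R1 from reach(h,f), link(f,b)
round 3: derive reach(a,a) via R1 from reach(a,f), link(f,a)
round 3: derive reach(b,h) via R1 from reach(b,a), link(a,h)
round 3: derive reach(b,j) via R1 from reach(b,b), link(b,j)
round 3: derive reach(f,a) via R1 from reach(f,f), link(f,a)
round 3: derive reach(f,b) via R1 from reach(f,f), link(f,b)
round 3: derive reach(h,h) via R1 from reach(h,a), link(a,h)
round 3: derive reach(h,j) via R1 from reach(h,b), link(b,j)

reach(a,h)  [via R1]
  reach(a,j)  [via R0]
    edge(a,j)  [fact]
  link(j,h)  [fact]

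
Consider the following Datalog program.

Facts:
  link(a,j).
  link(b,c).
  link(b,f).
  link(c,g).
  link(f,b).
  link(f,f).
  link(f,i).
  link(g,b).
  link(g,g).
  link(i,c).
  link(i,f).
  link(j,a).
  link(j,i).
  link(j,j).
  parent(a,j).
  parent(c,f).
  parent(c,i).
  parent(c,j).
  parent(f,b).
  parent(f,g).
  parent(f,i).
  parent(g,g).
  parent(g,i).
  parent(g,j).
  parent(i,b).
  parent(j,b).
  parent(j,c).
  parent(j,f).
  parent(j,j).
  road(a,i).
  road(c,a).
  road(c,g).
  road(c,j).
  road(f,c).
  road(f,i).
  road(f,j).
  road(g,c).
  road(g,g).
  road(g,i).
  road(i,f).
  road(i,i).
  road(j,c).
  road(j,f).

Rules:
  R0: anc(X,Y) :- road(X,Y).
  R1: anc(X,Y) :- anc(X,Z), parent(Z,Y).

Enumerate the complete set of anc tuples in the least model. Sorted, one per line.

round 1: derive anc(a,i) via R0 from road(a,i)
round 1: derive anc(c,a) via R0 from road(c,a)
round 1: derive anc(c,g) via R0 from road(c,g)
round 1: derive anc(c,j) via R0 from road(c,j)
round 1: derive anc(f,c) via R0 from road(f,c)
round 1: derive anc(f,i) via R0 from road(f,i)
round 1: derive anc(f,j) via R0 from road(f,j)
round 1: derive anc(g,c) via R0 from road(g,c)
round 1: derive anc(g,g) via R0 from road(g,g)
round 1: derive anc(g,i) via R0 from road(g,i)
round 1: derive anc(i,f) via R0 from road(i,f)
round 1: derive anc(i,i) via R0 from road(i,i)
round 1: derive anc(j,c) via R0 from road(j,c)
round 1: derive anc(j,f) via R0 from road(j,f)
round 2: derive anc(a,b) via R1 from anc(a,i), parent(i,b)
round 2: derive anc(c,b) via R1 from anc(c,j), parent(j,b)
round 2: derive anc(c,c) via R1 from anc(c,j), parent(j,c)
round 2: derive anc(c,f) via R1 from anc(c,j), parent(j,f)
round 2: derive anc(c,i) via R1 from anc(c,g), parent(g,i)
round 2: derive anc(f,b) via R1 from anc(f,i), parent(i,b)
round 2: derive anc(f,f) via R1 from anc(f,c), parent(c,f)
round 2: derive anc(g,b) via R1 from anc(g,i), parent(i,b)
round 2: derive anc(g,f) via R1 from anc(g,c), parent(c,f)
round 2: derive anc(g,j) via R1 from anc(g,c), parent(c,j)
round 2: derive anc(i,b) via R1 from anc(i,f), parent(f,b)
round 2: derive anc(i,g) via R1 from anc(i,f), parent(f,g)
round 2: derive anc(j,b) via R1 from anc(j,f), parent(f,b)
round 2: derive anc(j,g) via R1 from anc(j,f), parent(f,g)
round 2: derive anc(j,i) via R1 from anc(j,c), parent(c,i)
round 2: derive anc(j,j) via R1 from anc(j,c), parent(c,j)
round 3: derive anc(f,g) via R1 from anc(f,f), parent(f,g)
round 3: derive anc(i,j) via R1 from anc(i,g), parent(g,j)
round 4: derive anc(i,c) via R1 from anc(i,j), parent(j,c)

anc(a,b)
anc(a,i)
anc(c,a)
anc(c,b)
anc(c,c)
anc(c,f)
anc(c,g)
anc(c,i)
anc(c,j)
anc(f,b)
anc(f,c)
anc(f,f)
anc(f,g)
anc(f,i)
anc(f,j)
anc(g,b)
anc(g,c)
anc(g,f)
anc(g,g)
anc(g,i)
anc(g,j)
anc(i,b)
anc(i,c)
anc(i,f)
anc(i,g)
anc(i,i)
anc(i,j)
anc(j,b)
anc(j,c)
anc(j,f)
anc(j,g)
anc(j,i)
anc(j,j)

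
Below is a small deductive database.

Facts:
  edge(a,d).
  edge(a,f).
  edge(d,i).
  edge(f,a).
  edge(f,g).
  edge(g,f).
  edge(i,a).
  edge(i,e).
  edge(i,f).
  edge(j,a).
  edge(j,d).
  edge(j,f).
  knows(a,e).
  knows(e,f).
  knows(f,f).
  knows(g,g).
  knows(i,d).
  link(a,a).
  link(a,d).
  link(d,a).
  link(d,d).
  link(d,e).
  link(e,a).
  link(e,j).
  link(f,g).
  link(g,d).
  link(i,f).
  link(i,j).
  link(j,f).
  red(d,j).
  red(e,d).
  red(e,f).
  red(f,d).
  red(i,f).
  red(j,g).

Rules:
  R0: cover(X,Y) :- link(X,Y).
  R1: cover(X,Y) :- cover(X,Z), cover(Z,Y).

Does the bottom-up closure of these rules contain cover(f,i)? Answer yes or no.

round 1: derive cover(a,a) via R0 from link(a,a)
round 1: derive cover(a,d) via R0 from link(a,d)
round 1: derive cover(d,a) via R0 from link(d,a)
round 1: derive cover(d,d) via R0 from link(d,d)
round 1: derive cover(d,e) via R0 from link(d,e)
round 1: derive cover(e,a) via R0 from link(e,a)
round 1: derive cover(e,j) via R0 from link(e,j)
round 1: derive cover(f,g) via R0 from link(f,g)
round 1: derive cover(g,d) via R0 from link(g,d)
round 1: derive cover(i,f) via R0 from link(i,f)
round 1: derive cover(i,j) via R0 from link(i,j)
round 1: derive cover(j,f) via R0 from link(j,f)
round 2: derive cover(a,e) via R1 from cover(a,d), cover(d,e)
round 2: derive cover(d,j) via R1 from cover(d,e), cover(e,j)
round 2: derive cover(e,d) via R1 from cover(e,a), cover(a,d)
round 2: derive cover(e,f) via R1 from cover(e,j), cover(j,f)
round 2: derive cover(f,d) via R1 from cover(f,g), cover(g,d)
round 2: derive cover(g,a) via R1 from cover(g,d), cover(d,a)
round 2: derive cover(g,e) via R1 from cover(g,d), cover(d,e)
round 2: derive cover(i,g) via R1 from cover(i,f), cover(f,g)
round 2: derive cover(j,g) via R1 from cover(j,f), cover(f,g)
round 3: derive cover(a,f) via R1 from cover(a,e), cover(e,f)
round 3: derive cover(a,j) via R1 from cover(a,d), cover(d,j)
round 3: derive cover(d,f) via R1 from cover(d,e), cover(e,f)
round 3: derive cover(d,g) via R1 from cover(d,j), cover(j,g)
round 3: derive cover(e,e) via R1 from cover(e,a), cover(a,e)
round 3: derive cover(e,g) via R1 from cover(e,f), cover(f,g)
round 3: derive cover(f,a) via R1 from cover(f,d), cover(d,a)
round 3: derive cover(f,e) via R1 from cover(f,d), cover(d,e)
round 3: derive cover(f,j) via R1 from cover(f,d), cover(d,j)
round 3: derive cover(g,f) via R1 from cover(g,e), cover(e,f)
round 3: derive cover(g,j) via R1 from cover(g,d), cover(d,j)
round 3: derive cover(i,a) via R1 from cover(i,g), cover(g,a)
round 3: derive cover(i,d) via R1 from cover(i,f), cover(f,d)
round 3: derive cover(i,e) via R1 from cover(i,g), cover(g,e)
round 3: derive cover(j,a) via R1 from cover(j,g), cover(g,a)
round 3: derive cover(j,d) via R1 from cover(j,f), cover(f,d)
round 3: derive cover(j,e) via R1 from cover(j,g), cover(g,e)
round 4: derive cover(a,g) via R1 from cover(a,d), cover(d,g)
round 4: derive cover(f,f) via R1 from cover(f,a), cover(a,f)
round 4: derive cover(g,g) via R1 from cover(g,d), cover(d,g)
round 4: derive cover(j,j) via R1 from cover(j,a), cover(a,j)

no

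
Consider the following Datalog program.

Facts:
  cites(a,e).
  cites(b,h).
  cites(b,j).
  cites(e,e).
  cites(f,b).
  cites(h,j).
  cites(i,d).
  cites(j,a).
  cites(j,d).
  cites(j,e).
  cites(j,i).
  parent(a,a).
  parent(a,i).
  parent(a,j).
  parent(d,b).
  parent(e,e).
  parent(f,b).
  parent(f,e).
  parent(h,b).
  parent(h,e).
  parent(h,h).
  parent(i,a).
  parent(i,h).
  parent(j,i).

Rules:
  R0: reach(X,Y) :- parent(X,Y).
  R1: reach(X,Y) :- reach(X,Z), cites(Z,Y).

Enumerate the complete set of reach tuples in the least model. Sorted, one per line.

reach(a,a)
reach(a,d)
reach(a,e)
reach(a,i)
reach(a,j)
reach(d,a)
reach(d,b)
reach(d,d)
reach(d,e)
reach(d,h)
reach(d,i)
reach(d,j)
reach(e,e)
reach(f,a)
reach(f,b)
reach(f,d)
reach(f,e)
reach(f,h)
reach(f,i)
reach(f,j)
reach(h,a)
reach(h,b)
reach(h,d)
reach(h,e)
reach(h,h)
reach(h,i)
reach(h,j)
reach(i,a)
reach(i,d)
reach(i,e)
reach(i,h)
reach(i,i)
reach(i,j)
reach(j,d)
reach(j,i)

round 1: derive reach(a,a) via R0 from parent(a,a)
round 1: derive reach(a,i) via R0 from parent(a,i)
round 1: derive reach(a,j) via R0 from parent(a,j)
round 1: derive reach(d,b) via R0 from parent(d,b)
round 1: derive reach(e,e) via R0 from parent(e,e)
round 1: derive reach(f,b) via R0 from parent(f,b)
round 1: derive reach(f,e) via R0 from parent(f,e)
round 1: derive reach(h,b) via R0 from parent(h,b)
round 1: derive reach(h,e) via R0 from parent(h,e)
round 1: derive reach(h,h) via R0 from parent(h,h)
round 1: derive reach(i,a) via R0 from parent(i,a)
round 1: derive reach(i,h) via R0 from parent(i,h)
round 1: derive reach(j,i) via R0 from parent(j,i)
round 2: derive reach(a,d) via R1 from reach(a,i), cites(i,d)
round 2: derive reach(a,e) via R1 from reach(a,a), cites(a,e)
round 2: derive reach(d,h) via R1 from reach(d,b), cites(b,h)
round 2: derive reach(d,j) via R1 from reach(d,b), cites(b,j)
round 2: derive reach(f,h) via R1 from reach(f,b), cites(b,h)
round 2: derive reach(f,j) via R1 from reach(f,b), cites(b,j)
round 2: derive reach(h,j) via R1 from reach(h,b), cites(b,j)
round 2: derive reach(i,e) via R1 from reach(i,a), cites(a,e)
round 2: derive reach(i,j) via R1 from reach(i,h), cites(h,j)
round 2: derive reach(j,d) via R1 from reach(j,i), cites(i,d)
round 3: derive reach(d,a) via R1 from reach(d,j), cites(j,a)
round 3: derive reach(d,d) via R1 from reach(d,j), cites(j,d)
round 3: derive reach(d,e) via R1 from reach(d,j), cites(j,e)
round 3: derive reach(d,i) via R1 from reach(d,j), cites(j,i)
round 3: derive reach(f,a) via R1 from reach(f,j), cites(j,a)
round 3: derive reach(f,d) via R1 from reach(f,j), cites(j,d)
round 3: derive reach(f,i) via R1 from reach(f,j), cites(j,i)
round 3: derive reach(h,a) via R1 from reach(h,j), cites(j,a)
round 3: derive reach(h,d) via R1 from reach(h,j), cites(j,d)
round 3: derive reach(h,i) via R1 from reach(h,j), cites(j,i)
round 3: derive reach(i,d) via R1 from reach(i,j), cites(j,d)
round 3: derive reach(i,i) via R1 from reach(i,j), cites(j,i)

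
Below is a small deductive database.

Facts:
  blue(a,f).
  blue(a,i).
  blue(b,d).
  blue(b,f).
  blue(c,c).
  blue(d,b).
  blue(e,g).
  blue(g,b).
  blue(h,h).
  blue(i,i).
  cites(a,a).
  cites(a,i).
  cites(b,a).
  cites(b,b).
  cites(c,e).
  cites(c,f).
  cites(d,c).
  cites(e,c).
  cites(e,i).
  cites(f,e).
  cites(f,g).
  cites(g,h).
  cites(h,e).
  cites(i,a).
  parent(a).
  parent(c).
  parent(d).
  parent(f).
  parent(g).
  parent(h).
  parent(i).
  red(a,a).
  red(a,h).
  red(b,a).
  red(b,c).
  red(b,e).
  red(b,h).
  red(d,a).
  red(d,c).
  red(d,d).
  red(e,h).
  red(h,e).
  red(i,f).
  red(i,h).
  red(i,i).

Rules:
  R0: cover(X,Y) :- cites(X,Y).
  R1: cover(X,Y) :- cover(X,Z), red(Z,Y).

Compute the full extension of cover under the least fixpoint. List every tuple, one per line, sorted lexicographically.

cover(a,a)
cover(a,e)
cover(a,f)
cover(a,h)
cover(a,i)
cover(b,a)
cover(b,b)
cover(b,c)
cover(b,e)
cover(b,h)
cover(c,e)
cover(c,f)
cover(c,h)
cover(d,c)
cover(e,c)
cover(e,e)
cover(e,f)
cover(e,h)
cover(e,i)
cover(f,e)
cover(f,g)
cover(f,h)
cover(g,e)
cover(g,h)
cover(h,e)
cover(h,h)
cover(i,a)
cover(i,e)
cover(i,h)

round 1: derive cover(a,a) via R0 from cites(a,a)
round 1: derive cover(a,i) via R0 from cites(a,i)
round 1: derive cover(b,a) via R0 from cites(b,a)
round 1: derive cover(b,b) via R0 from cites(b,b)
round 1: derive cover(c,e) via R0 from cites(c,e)
round 1: derive cover(c,f) via R0 from cites(c,f)
round 1: derive cover(d,c) via R0 from cites(d,c)
round 1: derive cover(e,c) via R0 from cites(e,c)
round 1: derive cover(e,i) via R0 from cites(e,i)
round 1: derive cover(f,e) via R0 from cites(f,e)
round 1: derive cover(f,g) via R0 from cites(f,g)
round 1: derive cover(g,h) via R0 from cites(g,h)
round 1: derive cover(h,e) via R0 from cites(h,e)
round 1: derive cover(i,a) via R0 from cites(i,a)
round 2: derive cover(a,f) via R1 from cover(a,i), red(i,f)
round 2: derive cover(a,h) via R1 from cover(a,a), red(a,h)
round 2: derive cover(b,c) via R1 from cover(b,b), red(b,c)
round 2: derive cover(b,e) via R1 from cover(b,b), red(b,e)
round 2: derive cover(b,h) via R1 from cover(b,a), red(a,h)
round 2: derive cover(c,h) via R1 from cover(c,e), red(e,h)
round 2: derive cover(e,f) via R1 from cover(e,i), red(i,f)
round 2: derive cover(e,h) via R1 from cover(e,i), red(i,h)
round 2: derive cover(f,h) via R1 from cover(f,e), red(e,h)
round 2: derive cover(g,e) via R1 from cover(g,h), red(h,e)
round 2: derive cover(h,h) via R1 from cover(h,e), red(e,h)
round 2: derive cover(i,h) via R1 from cover(i,a), red(a,h)
round 3: derive cover(a,e) via R1 from cover(a,h), red(h,e)
round 3: derive cover(e,e) via R1 from cover(e,h), red(h,e)
round 3: derive cover(i,e) via R1 from cover(i,h), red(h,e)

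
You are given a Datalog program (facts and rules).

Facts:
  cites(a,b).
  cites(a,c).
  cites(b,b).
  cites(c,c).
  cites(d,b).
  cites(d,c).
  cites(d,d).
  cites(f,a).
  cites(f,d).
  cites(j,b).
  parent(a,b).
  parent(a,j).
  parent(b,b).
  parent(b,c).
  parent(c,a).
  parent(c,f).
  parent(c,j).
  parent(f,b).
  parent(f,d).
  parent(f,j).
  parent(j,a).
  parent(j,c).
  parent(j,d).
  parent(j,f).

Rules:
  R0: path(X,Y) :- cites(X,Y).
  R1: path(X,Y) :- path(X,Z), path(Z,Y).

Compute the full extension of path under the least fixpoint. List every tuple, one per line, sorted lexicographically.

path(a,b)
path(a,c)
path(b,b)
path(c,c)
path(d,b)
path(d,c)
path(d,d)
path(f,a)
path(f,b)
path(f,c)
path(f,d)
path(j,b)

round 1: derive path(a,b) via R0 from cites(a,b)
round 1: derive path(a,c) via R0 from cites(a,c)
round 1: derive path(b,b) via R0 from cites(b,b)
round 1: derive path(c,c) via R0 from cites(c,c)
round 1: derive path(d,b) via R0 from cites(d,b)
round 1: derive path(d,c) via R0 from cites(d,c)
round 1: derive path(d,d) via R0 from cites(d,d)
round 1: derive path(f,a) via R0 from cites(f,a)
round 1: derive path(f,d) via R0 from cites(f,d)
round 1: derive path(j,b) via R0 from cites(j,b)
round 2: derive path(f,b) via R1 from path(f,a), path(a,b)
round 2: derive path(f,c) via R1 from path(f,a), path(a,c)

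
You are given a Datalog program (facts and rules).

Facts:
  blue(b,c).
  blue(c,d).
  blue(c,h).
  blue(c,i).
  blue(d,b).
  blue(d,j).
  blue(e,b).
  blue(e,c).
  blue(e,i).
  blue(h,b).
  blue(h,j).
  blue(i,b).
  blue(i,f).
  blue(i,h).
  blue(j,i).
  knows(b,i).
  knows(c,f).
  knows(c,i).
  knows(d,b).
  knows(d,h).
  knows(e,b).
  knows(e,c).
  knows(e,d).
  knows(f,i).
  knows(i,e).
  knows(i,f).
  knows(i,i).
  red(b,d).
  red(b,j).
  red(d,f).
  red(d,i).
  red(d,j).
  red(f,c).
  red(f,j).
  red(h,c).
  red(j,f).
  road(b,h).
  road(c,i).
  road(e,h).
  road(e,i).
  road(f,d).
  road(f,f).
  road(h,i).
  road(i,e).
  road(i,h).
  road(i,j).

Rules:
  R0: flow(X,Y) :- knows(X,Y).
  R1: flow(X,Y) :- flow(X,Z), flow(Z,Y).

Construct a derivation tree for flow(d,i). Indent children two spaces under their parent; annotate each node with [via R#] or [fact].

round 1: derive flow(b,i) via R0 from knows(b,i)
round 1: derive flow(c,f) via R0 from knows(c,f)
round 1: derive flow(c,i) via R0 from knows(c,i)
round 1: derive flow(d,b) via R0 from knows(d,b)
round 1: derive flow(d,h) via R0 from knows(d,h)
round 1: derive flow(e,b) via R0 from knows(e,b)
round 1: derive flow(e,c) via R0 from knows(e,c)
round 1: derive flow(e,d) via R0 from knows(e,d)
round 1: derive flow(f,i) via R0 from knows(f,i)
round 1: derive flow(i,e) via R0 from knows(i,e)
round 1: derive flow(i,f) via R0 from knows(i,f)
round 1: derive flow(i,i) via R0 from knows(i,i)
round 2: derive flow(b,e) via R1 from flow(b,i), flow(i,e)
round 2: derive flow(b,f) via R1 from flow(b,i), flow(i,f)
round 2: derive flow(c,e) via R1 from flow(c,i), flow(i,e)
round 2: derive flow(d,i) via R1 from flow(d,b), flow(b,i)
round 2: derive flow(e,f) via R1 from flow(e,c), flow(c,f)
round 2: derive flow(e,h) via R1 from flow(e,d), flow(d,h)
round 2: derive flow(e,i) via R1 from flow(e,b), flow(b,i)
round 2: derive flow(f,e) via R1 from flow(f,i), flow(i,e)
round 2: derive flow(f,f) via R1 from flow(f,i), flow(i,f)
round 2: derive flow(i,b) via R1 from flow(i,e), flow(e,b)
round 2: derive flow(i,c) via R1 from flow(i,e), flow(e,c)
round 2: derive flow(i,d) via R1 from flow(i,e), flow(e,d)
round 3: derive flow(b,b) via R1 from flow(b,e), flow(e,b)
round 3: derive flow(b,c) via R1 from flow(b,e), flow(e,c)
round 3: derive flow(b,d) via R1 from flow(b,e), flow(e,d)
round 3: derive flow(b,h) via R1 from flow(b,e), flow(e,h)
round 3: derive flow(c,b) via R1 from flow(c,e), flow(e,b)
round 3: derive flow(c,c) via R1 from flow(c,e), flow(e,c)
round 3: derive flow(c,d) via R1 from flow(c,e), flow(e,d)
round 3: derive flow(c,h) via R1 from flow(c,e), flow(e,h)
round 3: derive flow(d,c) via R1 from flow(d,i), flow(i,c)
round 3: derive flow(d,d) via R1 from flow(d,i), flow(i,d)
round 3: derive flow(d,e) via R1 from flow(d,b), flow(b,e)
round 3: derive flow(d,f) via R1 from flow(d,b), flow(b,f)
round 3: derive flow(e,e) via R1 from flow(e,b), flow(b,e)
round 3: derive flow(f,b) via R1 from flow(f,e), flow(e,b)
round 3: derive flow(f,c) via R1 from flow(f,e), flow(e,c)
round 3: derive flow(f,d) via R1 from flow(f,e), flow(e,d)
round 3: derive flow(f,h) via R1 from flow(f,e), flow(e,h)
round 3: derive flow(i,h) via R1 from flow(i,d), flow(d,h)

flow(d,i)  [via R1]
  flow(d,b)  [via R0]
    knows(d,b)  [fact]
  flow(b,i)  [via R0]
    knows(b,i)  [fact]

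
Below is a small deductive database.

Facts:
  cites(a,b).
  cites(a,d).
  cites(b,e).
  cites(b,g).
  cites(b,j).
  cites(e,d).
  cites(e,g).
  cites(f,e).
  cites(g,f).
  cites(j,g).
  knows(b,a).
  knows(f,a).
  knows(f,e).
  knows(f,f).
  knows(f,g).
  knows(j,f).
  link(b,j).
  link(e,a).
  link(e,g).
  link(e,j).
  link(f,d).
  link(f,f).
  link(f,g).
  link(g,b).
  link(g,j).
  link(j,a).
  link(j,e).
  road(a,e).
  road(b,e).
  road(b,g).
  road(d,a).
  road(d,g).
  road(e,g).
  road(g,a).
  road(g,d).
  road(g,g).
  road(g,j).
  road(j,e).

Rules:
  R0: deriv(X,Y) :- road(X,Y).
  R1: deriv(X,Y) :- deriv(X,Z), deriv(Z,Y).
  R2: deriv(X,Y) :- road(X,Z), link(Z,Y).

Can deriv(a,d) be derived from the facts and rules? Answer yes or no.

yes

round 1: derive deriv(a,e) via R0 from road(a,e)
round 1: derive deriv(b,e) via R0 from road(b,e)
round 1: derive deriv(b,g) via R0 from road(b,g)
round 1: derive deriv(d,a) via R0 from road(d,a)
round 1: derive deriv(d,g) via R0 from road(d,g)
round 1: derive deriv(e,g) via R0 from road(e,g)
round 1: derive deriv(g,a) via R0 from road(g,a)
round 1: derive deriv(g,d) via R0 from road(g,d)
round 1: derive deriv(g,g) via R0 from road(g,g)
round 1: derive deriv(g,j) via R0 from road(g,j)
round 1: derive deriv(j,e) via R0 from road(j,e)
round 1: derive deriv(a,a) via R2 from road(a,e), link(e,a)
round 1: derive deriv(a,g) via R2 from road(a,e), link(e,g)
round 1: derive deriv(a,j) via R2 from road(a,e), link(e,j)
round 1: derive deriv(b,a) via R2 from road(b,e), link(e,a)
round 1: derive deriv(b,b) via R2 from road(b,g), link(g,b)
round 1: derive deriv(b,j) via R2 from road(b,e), link(e,j)
round 1: derive deriv(d,b) via R2 from road(d,g), link(g,b)
round 1: derive deriv(d,j) via R2 from road(d,g), link(g,j)
round 1: derive deriv(e,b) via R2 from road(e,g), link(g,b)
round 1: derive deriv(e,j) via R2 from road(e,g), link(g,j)
round 1: derive deriv(g,b) via R2 from road(g,g), link(g,b)
round 1: derive deriv(g,e) via R2 from road(g,j), link(j,e)
round 1: derive deriv(j,a) via R2 from road(j,e), link(e,a)
round 1: derive deriv(j,g) via R2 from road(j,e), link(e,g)
round 1: derive deriv(j,j) via R2 from road(j,e), link(e,j)
round 2: derive deriv(a,b) via R1 from deriv(a,e), deriv(e,b)
round 2: derive deriv(a,d) via R1 from deriv(a,g), deriv(g,d)
round 2: derive deriv(b,d) via R1 from deriv(b,g), deriv(g,d)
round 2: derive deriv(d,d) via R1 from deriv(d,g), deriv(g,d)
round 2: derive deriv(d,e) via R1 from deriv(d,a), deriv(a,e)
round 2: derive deriv(e,a) via R1 from deriv(e,b), deriv(b,a)
round 2: derive deriv(e,d) via R1 from deriv(e,g), deriv(g,d)
round 2: derive deriv(e,e) via R1 from deriv(e,b), deriv(b,e)
round 2: derive deriv(j,b) via R1 from deriv(j,e), deriv(e,b)
round 2: derive deriv(j,d) via R1 from deriv(j,g), deriv(g,d)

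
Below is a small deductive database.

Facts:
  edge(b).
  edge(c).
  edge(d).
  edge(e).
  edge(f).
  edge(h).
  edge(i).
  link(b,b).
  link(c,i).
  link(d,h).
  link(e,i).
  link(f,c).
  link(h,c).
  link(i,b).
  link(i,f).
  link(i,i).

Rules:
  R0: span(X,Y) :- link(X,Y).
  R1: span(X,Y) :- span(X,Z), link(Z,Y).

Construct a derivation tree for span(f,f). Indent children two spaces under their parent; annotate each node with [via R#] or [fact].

span(f,f)  [via R1]
  span(f,i)  [via R1]
    span(f,c)  [via R0]
      link(f,c)  [fact]
    link(c,i)  [fact]
  link(i,f)  [fact]

round 1: derive span(b,b) via R0 from link(b,b)
round 1: derive span(c,i) via R0 from link(c,i)
round 1: derive span(d,h) via R0 from link(d,h)
round 1: derive span(e,i) via R0 from link(e,i)
round 1: derive span(f,c) via R0 from link(f,c)
round 1: derive span(h,c) via R0 from link(h,c)
round 1: derive span(i,b) via R0 from link(i,b)
round 1: derive span(i,f) via R0 from link(i,f)
round 1: derive span(i,i) via R0 from link(i,i)
round 2: derive span(c,b) via R1 from span(c,i), link(i,b)
round 2: derive span(c,f) via R1 from span(c,i), link(i,f)
round 2: derive span(d,c) via R1 from span(d,h), link(h,c)
round 2: derive span(e,b) via R1 from span(e,i), link(i,b)
round 2: derive span(e,f) via R1 from span(e,i), link(i,f)
round 2: derive span(f,i) via R1 from span(f,c), link(c,i)
round 2: derive span(h,i) via R1 from span(h,c), link(c,i)
round 2: derive span(i,c) via R1 from span(i,f), link(f,c)
round 3: derive span(c,c) via R1 from span(c,f), link(f,c)
round 3: derive span(d,i) via R1 from span(d,c), link(c,i)
round 3: derive span(e,c) via R1 from span(e,f), link(f,c)
round 3: derive span(f,b) via R1 from span(f,i), link(i,b)
round 3: derive span(f,f) via R1 from span(f,i), link(i,f)
round 3: derive span(h,b) via R1 from span(h,i), link(i,b)
round 3: derive span(h,f) via R1 from span(h,i), link(i,f)
round 4: derive span(d,b) via R1 from span(d,i), link(i,b)
round 4: derive span(d,f) via R1 from span(d,i), link(i,f)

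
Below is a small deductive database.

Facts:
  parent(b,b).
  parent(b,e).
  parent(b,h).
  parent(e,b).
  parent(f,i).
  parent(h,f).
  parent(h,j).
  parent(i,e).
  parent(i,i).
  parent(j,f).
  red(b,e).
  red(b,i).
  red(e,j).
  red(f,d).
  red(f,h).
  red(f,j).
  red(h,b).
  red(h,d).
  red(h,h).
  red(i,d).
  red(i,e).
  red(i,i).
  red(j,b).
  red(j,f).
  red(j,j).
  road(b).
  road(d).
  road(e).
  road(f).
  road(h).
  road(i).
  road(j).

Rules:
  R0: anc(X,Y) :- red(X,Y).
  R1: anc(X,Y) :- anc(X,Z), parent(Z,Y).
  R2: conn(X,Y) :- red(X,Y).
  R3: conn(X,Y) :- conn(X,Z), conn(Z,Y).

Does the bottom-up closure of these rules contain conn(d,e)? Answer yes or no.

round 1: derive conn(b,e) via R2 from red(b,e)
round 1: derive conn(b,i) via R2 from red(b,i)
round 1: derive conn(e,j) via R2 from red(e,j)
round 1: derive conn(f,d) via R2 from red(f,d)
round 1: derive conn(f,h) via R2 from red(f,h)
round 1: derive conn(f,j) via R2 from red(f,j)
round 1: derive conn(h,b) via R2 from red(h,b)
round 1: derive conn(h,d) via R2 from red(h,d)
round 1: derive conn(h,h) via R2 from red(h,h)
round 1: derive conn(i,d) via R2 from red(i,d)
round 1: derive conn(i,e) via R2 from red(i,e)
round 1: derive conn(i,i) via R2 from red(i,i)
round 1: derive conn(j,b) via R2 from red(j,b)
round 1: derive conn(j,f) via R2 from red(j,f)
round 1: derive conn(j,j) via R2 from red(j,j)
round 2: derive conn(b,d) via R3 from conn(b,i), conn(i,d)
round 2: derive conn(b,j) via R3 from conn(b,e), conn(e,j)
round 2: derive conn(e,b) via R3 from conn(e,j), conn(j,b)
round 2: derive conn(e,f) via R3 from conn(e,j), conn(j,f)
round 2: derive conn(f,b) via R3 from conn(f,h), conn(h,b)
round 2: derive conn(f,f) via R3 from conn(f,j), conn(j,f)
round 2: derive conn(h,e) via R3 from conn(h,b), conn(b,e)
round 2: derive conn(h,i) via R3 from conn(h,b), conn(b,i)
round 2: derive conn(i,j) via R3 from conn(i,e), conn(e,j)
round 2: derive conn(j,d) via R3 from conn(j,f), conn(f,d)
round 2: derive conn(j,e) via R3 from conn(j,b), conn(b,e)
round 2: derive conn(j,h) via R3 from conn(j,f), conn(f,h)
round 2: derive conn(j,i) via R3 from conn(j,b), conn(b,i)
round 3: derive conn(b,b) via R3 from conn(b,e), conn(e,b)
round 3: derive conn(b,f) via R3 from conn(b,e), conn(e,f)
round 3: derive conn(b,h) via R3 from conn(b,j), conn(j,h)
round 3: derive conn(e,d) via R3 from conn(e,b), conn(b,d)
round 3: derive conn(e,e) via R3 from conn(e,b), conn(b,e)
round 3: derive conn(e,h) via R3 from conn(e,f), conn(f,h)
round 3: derive conn(e,i) via R3 from conn(e,b), conn(b,i)
round 3: derive conn(f,e) via R3 from conn(f,b), conn(b,e)
round 3: derive conn(f,i) via R3 from conn(f,b), conn(b,i)
round 3: derive conn(h,f) via R3 from conn(h,e), conn(e,f)
round 3: derive conn(h,j) via R3 from conn(h,b), conn(b,j)
round 3: derive conn(i,b) via R3 from conn(i,e), conn(e,b)
round 3: derive conn(i,f) via R3 from conn(i,e), conn(e,f)
round 3: derive conn(i,h) via R3 from conn(i,j), conn(j,h)

no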